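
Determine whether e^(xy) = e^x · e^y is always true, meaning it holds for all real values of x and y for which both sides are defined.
No, this is NOT an identity.

Claim: e^(xy) = e^x · e^y.
Test a specific point where both sides are defined: x = -2, y = 3.
LHS = e^(xy) ≈ 0.0025
RHS = e^x · e^y ≈ 2.7183
Since 0.0025 ≠ 2.7183, the equation fails at this point, so it cannot hold for all real values of x and y for which both sides are defined.
e^x · e^y = e^(x+y), not e^(xy).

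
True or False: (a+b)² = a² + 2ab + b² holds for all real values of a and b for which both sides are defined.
Claim: (a+b)² = a² + 2ab + b².
Reasoning: Expand: (a+b)² = (a+b)(a+b) = a·a + a·b + b·a + b·b = a² + 2ab + b².
So the two sides agree for all real values of a and b for which both sides are defined.

Conclusion: True.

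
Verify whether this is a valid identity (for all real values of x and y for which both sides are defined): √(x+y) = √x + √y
Claim: √(x+y) = √x + √y.
Test a specific point where both sides are defined: x = 4, y = 1.
LHS = √(x+y) ≈ 2.2361
RHS = √x + √y ≈ 3.0000
Since 2.2361 ≠ 3.0000, the equation fails at this point, so it cannot hold for all real values of x and y for which both sides are defined.
Squaring the right side gives x + 2√(xy) + y, not x + y.

Conclusion: No, this is NOT an identity.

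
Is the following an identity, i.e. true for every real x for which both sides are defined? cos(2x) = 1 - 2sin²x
Yes, this is an identity.

Claim: cos(2x) = 1 - 2sin²x.
Reasoning: cos(2x) = cos²x - sin²x. Replace cos²x by 1 - sin²x: (1 - sin²x) - sin²x = 1 - 2sin²x.
So the two sides agree for every real x for which both sides are defined.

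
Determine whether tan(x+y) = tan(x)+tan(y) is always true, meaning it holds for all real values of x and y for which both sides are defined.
No, this is NOT an identity.

Claim: tan(x+y) = tan(x)+tan(y).
Test a specific point where both sides are defined: x = π/6, y = π/4.
LHS = tan(x+y) ≈ 3.7321
RHS = tan(x)+tan(y) ≈ 1.5774
Since 3.7321 ≠ 1.5774, the equation fails at this point, so it cannot hold for all real values of x and y for which both sides are defined.
The correct formula is tan(x+y) = (tan(x) + tan(y))/(1 - tan(x)tan(y)).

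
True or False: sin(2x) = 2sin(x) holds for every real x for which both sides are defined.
Claim: sin(2x) = 2sin(x).
Test a specific point where both sides are defined: x = -π/6.
LHS = sin(2x) ≈ -0.8660
RHS = 2sin(x) ≈ -1.0000
Since -0.8660 ≠ -1.0000, the equation fails at this point, so it cannot hold for every real x for which both sides are defined.
The correct double-angle formula is sin(2x) = 2sin(x)cos(x).

Conclusion: False.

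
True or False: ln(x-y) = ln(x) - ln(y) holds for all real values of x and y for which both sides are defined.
Claim: ln(x-y) = ln(x) - ln(y).
Test a specific point where both sides are defined: x = 5, y = 2.
LHS = ln(x-y) ≈ 1.0986
RHS = ln(x) - ln(y) ≈ 0.9163
Since 1.0986 ≠ 0.9163, the equation fails at this point, so it cannot hold for all real values of x and y for which both sides are defined.
ln(x) - ln(y) = ln(x/y), not ln(x-y).

Conclusion: False.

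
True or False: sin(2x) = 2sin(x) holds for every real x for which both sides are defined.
Claim: sin(2x) = 2sin(x).
Test a specific point where both sides are defined: x = π/4.
LHS = sin(2x) ≈ 1.0000
RHS = 2sin(x) ≈ 1.4142
Since 1.0000 ≠ 1.4142, the equation fails at this point, so it cannot hold for every real x for which both sides are defined.
The correct double-angle formula is sin(2x) = 2sin(x)cos(x).

Conclusion: False.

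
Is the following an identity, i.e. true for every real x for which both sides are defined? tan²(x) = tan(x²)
No, this is NOT an identity.

Claim: tan²(x) = tan(x²).
Test a specific point where both sides are defined: x = 3π/4.
LHS = tan²(x) ≈ 1.0000
RHS = tan(x²) ≈ -0.8977
Since 1.0000 ≠ -0.8977, the equation fails at this point, so it cannot hold for every real x for which both sides are defined.
tan²(x) means (tan x)², squaring the output; tan(x²) squares the input. These are different functions.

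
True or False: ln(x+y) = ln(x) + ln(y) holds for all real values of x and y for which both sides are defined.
False.

Claim: ln(x+y) = ln(x) + ln(y).
Test a specific point where both sides are defined: x = 4, y = 1.
LHS = ln(x+y) ≈ 1.6094
RHS = ln(x) + ln(y) ≈ 1.3863
Since 1.6094 ≠ 1.3863, the equation fails at this point, so it cannot hold for all real values of x and y for which both sides are defined.
ln(x) + ln(y) = ln(xy), not ln(x+y).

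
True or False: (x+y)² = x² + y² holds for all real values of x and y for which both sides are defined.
False.

Claim: (x+y)² = x² + y².
Test a specific point where both sides are defined: x = -2, y = -1.
LHS = (x+y)² ≈ 9.0000
RHS = x² + y² ≈ 5.0000
Since 9.0000 ≠ 5.0000, the equation fails at this point, so it cannot hold for all real values of x and y for which both sides are defined.
The correct expansion is (x+y)² = x² + 2xy + y²; the cross term 2xy is missing.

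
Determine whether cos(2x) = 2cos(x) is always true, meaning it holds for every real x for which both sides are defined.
No, this is NOT an identity.

Claim: cos(2x) = 2cos(x).
Test a specific point where both sides are defined: x = 2π/3.
LHS = cos(2x) ≈ -0.5000
RHS = 2cos(x) ≈ -1.0000
Since -0.5000 ≠ -1.0000, the equation fails at this point, so it cannot hold for every real x for which both sides are defined.
The correct double-angle formula is cos(2x) = cos²x - sin²x.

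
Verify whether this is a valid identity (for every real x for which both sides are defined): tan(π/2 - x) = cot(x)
Claim: tan(π/2 - x) = cot(x).
Reasoning: tan(π/2 - x) = sin(π/2 - x)/cos(π/2 - x) = cos(x)/sin(x) = cot(x), using the cofunction identities sin(π/2 - x) = cos(x) and cos(π/2 - x) = sin(x).
So the two sides agree for every real x for which both sides are defined.

Conclusion: Yes, this is an identity.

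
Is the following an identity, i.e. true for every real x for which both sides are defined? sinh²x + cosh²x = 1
Claim: sinh²x + cosh²x = 1.
Test a specific point where both sides are defined: x = 4.
LHS = sinh²x + cosh²x ≈ 1490.4792
RHS = 1 ≈ 1.0000
Since 1490.4792 ≠ 1.0000, the equation fails at this point, so it cannot hold for every real x for which both sides are defined.
The correct hyperbolic identity is cosh²x - sinh²x = 1 (a difference); the sum sinh²x + cosh²x equals cosh(2x).

Conclusion: No, this is NOT an identity.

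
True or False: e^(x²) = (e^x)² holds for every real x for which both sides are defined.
False.

Claim: e^(x²) = (e^x)².
Test a specific point where both sides are defined: x = -2.
LHS = e^(x²) ≈ 54.5982
RHS = (e^x)² ≈ 0.0183
Since 54.5982 ≠ 0.0183, the equation fails at this point, so it cannot hold for every real x for which both sides are defined.
(e^x)² = e^(2x), and 2x ≠ x² in general.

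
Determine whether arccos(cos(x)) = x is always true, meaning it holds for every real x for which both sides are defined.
Claim: arccos(cos(x)) = x.
Test a specific point where both sides are defined: x = -π/2.
LHS = arccos(cos(x)) ≈ 1.5708
RHS = x ≈ -1.5708
Since 1.5708 ≠ -1.5708, the equation fails at this point, so it cannot hold for every real x for which both sides are defined.
arccos only returns values in [0, π], so arccos(cos(x)) = x holds only for x in that interval, not for all real x.

Conclusion: No, this is NOT an identity.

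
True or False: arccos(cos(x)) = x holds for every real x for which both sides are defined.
False.

Claim: arccos(cos(x)) = x.
Test a specific point where both sides are defined: x = -π/6.
LHS = arccos(cos(x)) ≈ 0.5236
RHS = x ≈ -0.5236
Since 0.5236 ≠ -0.5236, the equation fails at this point, so it cannot hold for every real x for which both sides are defined.
arccos only returns values in [0, π], so arccos(cos(x)) = x holds only for x in that interval, not for all real x.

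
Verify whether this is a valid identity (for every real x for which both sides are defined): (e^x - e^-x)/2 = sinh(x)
Yes, this is an identity.

Claim: (e^x - e^-x)/2 = sinh(x).
Reasoning: This is exactly the definition of the hyperbolic sine: sinh(x) := (e^x - e^-x)/2.
So the two sides agree for every real x for which both sides are defined.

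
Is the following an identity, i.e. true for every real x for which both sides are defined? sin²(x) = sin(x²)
Claim: sin²(x) = sin(x²).
Test a specific point where both sides are defined: x = π.
LHS = sin²(x) ≈ 0.0000
RHS = sin(x²) ≈ -0.4303
Since 0.0000 ≠ -0.4303, the equation fails at this point, so it cannot hold for every real x for which both sides are defined.
sin²(x) means (sin x)², squaring the output; sin(x²) squares the input. These are different functions.

Conclusion: No, this is NOT an identity.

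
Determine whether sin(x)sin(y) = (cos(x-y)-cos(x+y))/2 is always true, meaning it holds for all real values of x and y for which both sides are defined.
Yes, this is an identity.

Claim: sin(x)sin(y) = (cos(x-y)-cos(x+y))/2.
Reasoning: cos(x-y) = cos(x)cos(y) + sin(x)sin(y) and cos(x+y) = cos(x)cos(y) - sin(x)sin(y). Subtracting, cos(x-y) - cos(x+y) = 2sin(x)sin(y); divide by 2.
So the two sides agree for all real values of x and y for which both sides are defined.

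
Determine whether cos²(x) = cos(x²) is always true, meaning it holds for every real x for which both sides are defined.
No, this is NOT an identity.

Claim: cos²(x) = cos(x²).
Test a specific point where both sides are defined: x = 2π/3.
LHS = cos²(x) ≈ 0.2500
RHS = cos(x²) ≈ -0.3202
Since 0.2500 ≠ -0.3202, the equation fails at this point, so it cannot hold for every real x for which both sides are defined.
cos²(x) means (cos x)², squaring the output; cos(x²) squares the input. These are different functions.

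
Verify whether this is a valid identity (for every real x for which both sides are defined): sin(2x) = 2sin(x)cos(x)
Claim: sin(2x) = 2sin(x)cos(x).
Reasoning: Put y = x in the addition formula sin(x+y) = sin(x)cos(y) + cos(x)sin(y): sin(2x) = sin(x)cos(x) + cos(x)sin(x) = 2sin(x)cos(x).
So the two sides agree for every real x for which both sides are defined.

Conclusion: Yes, this is an identity.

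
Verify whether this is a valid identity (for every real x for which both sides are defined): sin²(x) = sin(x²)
No, this is NOT an identity.

Claim: sin²(x) = sin(x²).
Test a specific point where both sides are defined: x = π.
LHS = sin²(x) ≈ 0.0000
RHS = sin(x²) ≈ -0.4303
Since 0.0000 ≠ -0.4303, the equation fails at this point, so it cannot hold for every real x for which both sides are defined.
sin²(x) means (sin x)², squaring the output; sin(x²) squares the input. These are different functions.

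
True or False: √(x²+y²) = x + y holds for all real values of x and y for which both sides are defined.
False.

Claim: √(x²+y²) = x + y.
Test a specific point where both sides are defined: x = -2, y = -1.
LHS = √(x²+y²) ≈ 2.2361
RHS = x + y ≈ -3.0000
Since 2.2361 ≠ -3.0000, the equation fails at this point, so it cannot hold for all real values of x and y for which both sides are defined.
(x+y)² = x² + 2xy + y², not x² + y², so the square root does not split this way.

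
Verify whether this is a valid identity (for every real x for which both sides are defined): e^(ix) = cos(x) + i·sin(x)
Claim: e^(ix) = cos(x) + i·sin(x).
Reasoning: Euler's formula. Expand e^(ix) = Σ (ix)^k / k!. Since i² = -1, the even-k terms are Σ (-1)^m x^(2m)/(2m)! = cos(x) and the odd-k terms are i · Σ (-1)^m x^(2m+1)/(2m+1)! = i·sin(x).
So the two sides agree for every real x for which both sides are defined.

Conclusion: Yes, this is an identity.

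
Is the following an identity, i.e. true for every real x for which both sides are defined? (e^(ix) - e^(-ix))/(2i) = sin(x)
Yes, this is an identity.

Claim: (e^(ix) - e^(-ix))/(2i) = sin(x).
Reasoning: By Euler's formula e^(ix) = cos(x) + i·sin(x) and e^(-ix) = cos(x) - i·sin(x). Subtracting cancels the cosine terms: e^(ix) - e^(-ix) = 2i·sin(x); divide by 2i.
So the two sides agree for every real x for which both sides are defined.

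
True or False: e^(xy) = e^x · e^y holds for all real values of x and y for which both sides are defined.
Claim: e^(xy) = e^x · e^y.
Test a specific point where both sides are defined: x = -1, y = 3.
LHS = e^(xy) ≈ 0.0498
RHS = e^x · e^y ≈ 7.3891
Since 0.0498 ≠ 7.3891, the equation fails at this point, so it cannot hold for all real values of x and y for which both sides are defined.
e^x · e^y = e^(x+y), not e^(xy).

Conclusion: False.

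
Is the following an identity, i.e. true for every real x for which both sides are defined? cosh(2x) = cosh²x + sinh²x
Claim: cosh(2x) = cosh²x + sinh²x.
Reasoning: cosh²x = (e^(2x) + 2 + e^(-2x))/4 and sinh²x = (e^(2x) - 2 + e^(-2x))/4. Adding gives (2e^(2x) + 2e^(-2x))/4 = (e^(2x) + e^(-2x))/2 = cosh(2x).
So the two sides agree for every real x for which both sides are defined.

Conclusion: Yes, this is an identity.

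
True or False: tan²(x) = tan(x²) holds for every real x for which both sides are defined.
False.

Claim: tan²(x) = tan(x²).
Test a specific point where both sides are defined: x = -π/6.
LHS = tan²(x) ≈ 0.3333
RHS = tan(x²) ≈ 0.2812
Since 0.3333 ≠ 0.2812, the equation fails at this point, so it cannot hold for every real x for which both sides are defined.
tan²(x) means (tan x)², squaring the output; tan(x²) squares the input. These are different functions.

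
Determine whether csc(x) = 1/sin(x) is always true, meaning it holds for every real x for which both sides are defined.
Yes, this is an identity.

Claim: csc(x) = 1/sin(x).
Reasoning: csc(x) is by definition the reciprocal of sin(x), wherever sin(x) ≠ 0.
So the two sides agree for every real x for which both sides are defined.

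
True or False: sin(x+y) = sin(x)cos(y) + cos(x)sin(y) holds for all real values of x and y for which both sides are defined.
True.

Claim: sin(x+y) = sin(x)cos(y) + cos(x)sin(y).
Reasoning: By Euler's formula e^(i(x+y)) = e^(ix)·e^(iy) = (cos x + i·sin x)(cos y + i·sin y). The imaginary part of the left side is sin(x+y); the imaginary part of the product is sin(x)cos(y) + cos(x)sin(y).
So the two sides agree for all real values of x and y for which both sides are defined.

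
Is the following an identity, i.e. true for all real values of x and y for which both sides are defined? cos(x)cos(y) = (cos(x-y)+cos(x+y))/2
Yes, this is an identity.

Claim: cos(x)cos(y) = (cos(x-y)+cos(x+y))/2.
Reasoning: cos(x-y) = cos(x)cos(y) + sin(x)sin(y) and cos(x+y) = cos(x)cos(y) - sin(x)sin(y). Adding, cos(x-y) + cos(x+y) = 2cos(x)cos(y); divide by 2.
So the two sides agree for all real values of x and y for which both sides are defined.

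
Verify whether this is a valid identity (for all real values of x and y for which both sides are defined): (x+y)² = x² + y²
Claim: (x+y)² = x² + y².
Test a specific point where both sides are defined: x = 5, y = 4.
LHS = (x+y)² ≈ 81.0000
RHS = x² + y² ≈ 41.0000
Since 81.0000 ≠ 41.0000, the equation fails at this point, so it cannot hold for all real values of x and y for which both sides are defined.
The correct expansion is (x+y)² = x² + 2xy + y²; the cross term 2xy is missing.

Conclusion: No, this is NOT an identity.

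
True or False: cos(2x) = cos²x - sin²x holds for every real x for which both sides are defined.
True.

Claim: cos(2x) = cos²x - sin²x.
Reasoning: Put y = x in the addition formula cos(x+y) = cos(x)cos(y) - sin(x)sin(y): cos(2x) = cos²x - sin²x.
So the two sides agree for every real x for which both sides are defined.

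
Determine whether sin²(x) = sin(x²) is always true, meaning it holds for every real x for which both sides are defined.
Claim: sin²(x) = sin(x²).
Test a specific point where both sides are defined: x = -π/6.
LHS = sin²(x) ≈ 0.2500
RHS = sin(x²) ≈ 0.2707
Since 0.2500 ≠ 0.2707, the equation fails at this point, so it cannot hold for every real x for which both sides are defined.
sin²(x) means (sin x)², squaring the output; sin(x²) squares the input. These are different functions.

Conclusion: No, this is NOT an identity.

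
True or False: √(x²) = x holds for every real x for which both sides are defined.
False.

Claim: √(x²) = x.
Test a specific point where both sides are defined: x = -2.
LHS = √(x²) ≈ 2.0000
RHS = x ≈ -2.0000
Since 2.0000 ≠ -2.0000, the equation fails at this point, so it cannot hold for every real x for which both sides are defined.
√(x²) = |x|, which differs from x whenever x < 0 (both sides are defined for every real x).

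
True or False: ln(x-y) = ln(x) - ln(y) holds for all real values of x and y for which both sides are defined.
False.

Claim: ln(x-y) = ln(x) - ln(y).
Test a specific point where both sides are defined: x = 1, y = 1/2.
LHS = ln(x-y) ≈ -0.6931
RHS = ln(x) - ln(y) ≈ 0.6931
Since -0.6931 ≠ 0.6931, the equation fails at this point, so it cannot hold for all real values of x and y for which both sides are defined.
ln(x) - ln(y) = ln(x/y), not ln(x-y).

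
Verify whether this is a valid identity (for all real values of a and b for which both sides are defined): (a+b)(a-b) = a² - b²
Claim: (a+b)(a-b) = a² - b².
Reasoning: Expand: (a+b)(a-b) = a² - ab + ba - b² = a² - b² (the cross terms cancel).
So the two sides agree for all real values of a and b for which both sides are defined.

Conclusion: Yes, this is an identity.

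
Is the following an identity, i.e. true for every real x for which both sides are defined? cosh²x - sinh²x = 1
Claim: cosh²x - sinh²x = 1.
Reasoning: With cosh(x) = (e^x + e^-x)/2 and sinh(x) = (e^x - e^-x)/2: cosh²x = (e^(2x) + 2 + e^(-2x))/4 and sinh²x = (e^(2x) - 2 + e^(-2x))/4. Subtracting leaves 4/4 = 1.
So the two sides agree for every real x for which both sides are defined.

Conclusion: Yes, this is an identity.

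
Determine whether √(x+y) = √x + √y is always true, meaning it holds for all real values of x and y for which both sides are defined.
No, this is NOT an identity.

Claim: √(x+y) = √x + √y.
Test a specific point where both sides are defined: x = 5, y = 1/2.
LHS = √(x+y) ≈ 2.3452
RHS = √x + √y ≈ 2.9432
Since 2.3452 ≠ 2.9432, the equation fails at this point, so it cannot hold for all real values of x and y for which both sides are defined.
Squaring the right side gives x + 2√(xy) + y, not x + y.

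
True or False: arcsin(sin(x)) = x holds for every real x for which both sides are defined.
Claim: arcsin(sin(x)) = x.
Test a specific point where both sides are defined: x = 3π/4.
LHS = arcsin(sin(x)) ≈ 0.7854
RHS = x ≈ 2.3562
Since 0.7854 ≠ 2.3562, the equation fails at this point, so it cannot hold for every real x for which both sides are defined.
arcsin only returns values in [-π/2, π/2], so arcsin(sin(x)) = x holds only for x in that interval, not for all real x.

Conclusion: False.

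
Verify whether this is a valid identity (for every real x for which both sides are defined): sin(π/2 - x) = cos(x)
Claim: sin(π/2 - x) = cos(x).
Reasoning: Use sin(u - v) = sin(u)cos(v) - cos(u)sin(v) with u = π/2, v = x: sin(π/2)cos(x) - cos(π/2)sin(x) = 1·cos(x) - 0·sin(x) = cos(x).
So the two sides agree for every real x for which both sides are defined.

Conclusion: Yes, this is an identity.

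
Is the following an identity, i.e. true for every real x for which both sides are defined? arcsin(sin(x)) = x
Claim: arcsin(sin(x)) = x.
Test a specific point where both sides are defined: x = π.
LHS = arcsin(sin(x)) ≈ 0.0000
RHS = x ≈ 3.1416
Since 0.0000 ≠ 3.1416, the equation fails at this point, so it cannot hold for every real x for which both sides are defined.
arcsin only returns values in [-π/2, π/2], so arcsin(sin(x)) = x holds only for x in that interval, not for all real x.

Conclusion: No, this is NOT an identity.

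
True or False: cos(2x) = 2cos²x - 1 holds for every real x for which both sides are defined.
True.

Claim: cos(2x) = 2cos²x - 1.
Reasoning: cos(2x) = cos²x - sin²x. Replace sin²x by 1 - cos²x: cos²x - (1 - cos²x) = 2cos²x - 1.
So the two sides agree for every real x for which both sides are defined.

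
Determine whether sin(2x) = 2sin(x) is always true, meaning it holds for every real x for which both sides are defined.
No, this is NOT an identity.

Claim: sin(2x) = 2sin(x).
Test a specific point where both sides are defined: x = 2π/3.
LHS = sin(2x) ≈ -0.8660
RHS = 2sin(x) ≈ 1.7321
Since -0.8660 ≠ 1.7321, the equation fails at this point, so it cannot hold for every real x for which both sides are defined.
The correct double-angle formula is sin(2x) = 2sin(x)cos(x).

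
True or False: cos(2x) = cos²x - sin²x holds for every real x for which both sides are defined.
Claim: cos(2x) = cos²x - sin²x.
Reasoning: Put y = x in the addition formula cos(x+y) = cos(x)cos(y) - sin(x)sin(y): cos(2x) = cos²x - sin²x.
So the two sides agree for every real x for which both sides are defined.

Conclusion: True.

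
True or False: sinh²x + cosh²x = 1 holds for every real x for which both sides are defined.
Claim: sinh²x + cosh²x = 1.
Test a specific point where both sides are defined: x = 1.
LHS = sinh²x + cosh²x ≈ 3.7622
RHS = 1 ≈ 1.0000
Since 3.7622 ≠ 1.0000, the equation fails at this point, so it cannot hold for every real x for which both sides are defined.
The correct hyperbolic identity is cosh²x - sinh²x = 1 (a difference); the sum sinh²x + cosh²x equals cosh(2x).

Conclusion: False.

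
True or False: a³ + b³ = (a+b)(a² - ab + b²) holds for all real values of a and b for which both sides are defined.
Claim: a³ + b³ = (a+b)(a² - ab + b²).
Reasoning: Expand the right side: (a+b)(a² - ab + b²) = a³ - a²b + ab² + a²b - ab² + b³ = a³ + b³ (the middle terms cancel in pairs).
So the two sides agree for all real values of a and b for which both sides are defined.

Conclusion: True.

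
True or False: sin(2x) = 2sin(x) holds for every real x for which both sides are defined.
False.

Claim: sin(2x) = 2sin(x).
Test a specific point where both sides are defined: x = 3π/4.
LHS = sin(2x) ≈ -1.0000
RHS = 2sin(x) ≈ 1.4142
Since -1.0000 ≠ 1.4142, the equation fails at this point, so it cannot hold for every real x for which both sides are defined.
The correct double-angle formula is sin(2x) = 2sin(x)cos(x).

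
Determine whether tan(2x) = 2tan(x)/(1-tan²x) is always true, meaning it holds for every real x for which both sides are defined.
Claim: tan(2x) = 2tan(x)/(1-tan²x).
Reasoning: tan(2x) = sin(2x)/cos(2x) = 2sin(x)cos(x) / (cos²x - sin²x). Divide numerator and denominator by cos²x: 2tan(x) / (1 - tan²x).
So the two sides agree for every real x for which both sides are defined.

Conclusion: Yes, this is an identity.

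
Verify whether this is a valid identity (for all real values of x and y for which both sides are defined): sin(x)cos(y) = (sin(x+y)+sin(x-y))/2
Yes, this is an identity.

Claim: sin(x)cos(y) = (sin(x+y)+sin(x-y))/2.
Reasoning: sin(x+y) = sin(x)cos(y) + cos(x)sin(y) and sin(x-y) = sin(x)cos(y) - cos(x)sin(y). Adding, sin(x+y) + sin(x-y) = 2sin(x)cos(y); divide by 2.
So the two sides agree for all real values of x and y for which both sides are defined.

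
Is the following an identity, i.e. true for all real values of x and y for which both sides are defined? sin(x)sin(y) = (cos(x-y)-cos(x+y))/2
Yes, this is an identity.

Claim: sin(x)sin(y) = (cos(x-y)-cos(x+y))/2.
Reasoning: cos(x-y) = cos(x)cos(y) + sin(x)sin(y) and cos(x+y) = cos(x)cos(y) - sin(x)sin(y). Subtracting, cos(x-y) - cos(x+y) = 2sin(x)sin(y); divide by 2.
So the two sides agree for all real values of x and y for which both sides are defined.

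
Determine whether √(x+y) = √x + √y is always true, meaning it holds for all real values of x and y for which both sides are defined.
Claim: √(x+y) = √x + √y.
Test a specific point where both sides are defined: x = 3/2, y = 3/2.
LHS = √(x+y) ≈ 1.7321
RHS = √x + √y ≈ 2.4495
Since 1.7321 ≠ 2.4495, the equation fails at this point, so it cannot hold for all real values of x and y for which both sides are defined.
Squaring the right side gives x + 2√(xy) + y, not x + y.

Conclusion: No, this is NOT an identity.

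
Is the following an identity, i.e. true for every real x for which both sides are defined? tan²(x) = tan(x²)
Claim: tan²(x) = tan(x²).
Test a specific point where both sides are defined: x = 3π/4.
LHS = tan²(x) ≈ 1.0000
RHS = tan(x²) ≈ -0.8977
Since 1.0000 ≠ -0.8977, the equation fails at this point, so it cannot hold for every real x for which both sides are defined.
tan²(x) means (tan x)², squaring the output; tan(x²) squares the input. These are different functions.

Conclusion: No, this is NOT an identity.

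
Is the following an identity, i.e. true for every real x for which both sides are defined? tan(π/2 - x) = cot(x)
Yes, this is an identity.

Claim: tan(π/2 - x) = cot(x).
Reasoning: tan(π/2 - x) = sin(π/2 - x)/cos(π/2 - x) = cos(x)/sin(x) = cot(x), using the cofunction identities sin(π/2 - x) = cos(x) and cos(π/2 - x) = sin(x).
So the two sides agree for every real x for which both sides are defined.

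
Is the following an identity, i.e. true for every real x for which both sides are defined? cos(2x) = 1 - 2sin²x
Claim: cos(2x) = 1 - 2sin²x.
Reasoning: cos(2x) = cos²x - sin²x. Replace cos²x by 1 - sin²x: (1 - sin²x) - sin²x = 1 - 2sin²x.
So the two sides agree for every real x for which both sides are defined.

Conclusion: Yes, this is an identity.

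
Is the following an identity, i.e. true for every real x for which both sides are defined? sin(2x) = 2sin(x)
No, this is NOT an identity.

Claim: sin(2x) = 2sin(x).
Test a specific point where both sides are defined: x = -π/3.
LHS = sin(2x) ≈ -0.8660
RHS = 2sin(x) ≈ -1.7321
Since -0.8660 ≠ -1.7321, the equation fails at this point, so it cannot hold for every real x for which both sides are defined.
The correct double-angle formula is sin(2x) = 2sin(x)cos(x).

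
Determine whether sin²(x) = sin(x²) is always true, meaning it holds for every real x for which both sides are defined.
Claim: sin²(x) = sin(x²).
Test a specific point where both sides are defined: x = 2π/3.
LHS = sin²(x) ≈ 0.7500
RHS = sin(x²) ≈ -0.9474
Since 0.7500 ≠ -0.9474, the equation fails at this point, so it cannot hold for every real x for which both sides are defined.
sin²(x) means (sin x)², squaring the output; sin(x²) squares the input. These are different functions.

Conclusion: No, this is NOT an identity.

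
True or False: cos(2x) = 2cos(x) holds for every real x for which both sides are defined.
False.

Claim: cos(2x) = 2cos(x).
Test a specific point where both sides are defined: x = π/3.
LHS = cos(2x) ≈ -0.5000
RHS = 2cos(x) ≈ 1.0000
Since -0.5000 ≠ 1.0000, the equation fails at this point, so it cannot hold for every real x for which both sides are defined.
The correct double-angle formula is cos(2x) = cos²x - sin²x.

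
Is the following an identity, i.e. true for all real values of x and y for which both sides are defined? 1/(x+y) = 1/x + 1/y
Claim: 1/(x+y) = 1/x + 1/y.
Test a specific point where both sides are defined: x = 3, y = -1.
LHS = 1/(x+y) ≈ 0.5000
RHS = 1/x + 1/y ≈ -0.6667
Since 0.5000 ≠ -0.6667, the equation fails at this point, so it cannot hold for all real values of x and y for which both sides are defined.
1/x + 1/y = (x+y)/(xy), which is not 1/(x+y).

Conclusion: No, this is NOT an identity.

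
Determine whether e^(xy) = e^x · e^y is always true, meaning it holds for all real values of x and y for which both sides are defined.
No, this is NOT an identity.

Claim: e^(xy) = e^x · e^y.
Test a specific point where both sides are defined: x = -2, y = 3.
LHS = e^(xy) ≈ 0.0025
RHS = e^x · e^y ≈ 2.7183
Since 0.0025 ≠ 2.7183, the equation fails at this point, so it cannot hold for all real values of x and y for which both sides are defined.
e^x · e^y = e^(x+y), not e^(xy).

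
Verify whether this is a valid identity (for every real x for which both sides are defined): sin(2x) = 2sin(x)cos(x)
Yes, this is an identity.

Claim: sin(2x) = 2sin(x)cos(x).
Reasoning: Put y = x in the addition formula sin(x+y) = sin(x)cos(y) + cos(x)sin(y): sin(2x) = sin(x)cos(x) + cos(x)sin(x) = 2sin(x)cos(x).
So the two sides agree for every real x for which both sides are defined.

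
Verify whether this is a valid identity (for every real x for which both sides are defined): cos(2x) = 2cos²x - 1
Yes, this is an identity.

Claim: cos(2x) = 2cos²x - 1.
Reasoning: cos(2x) = cos²x - sin²x. Replace sin²x by 1 - cos²x: cos²x - (1 - cos²x) = 2cos²x - 1.
So the two sides agree for every real x for which both sides are defined.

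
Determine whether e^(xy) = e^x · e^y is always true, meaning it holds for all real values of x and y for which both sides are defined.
Claim: e^(xy) = e^x · e^y.
Test a specific point where both sides are defined: x = -2, y = 1.
LHS = e^(xy) ≈ 0.1353
RHS = e^x · e^y ≈ 0.3679
Since 0.1353 ≠ 0.3679, the equation fails at this point, so it cannot hold for all real values of x and y for which both sides are defined.
e^x · e^y = e^(x+y), not e^(xy).

Conclusion: No, this is NOT an identity.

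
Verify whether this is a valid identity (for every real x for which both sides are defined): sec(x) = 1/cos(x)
Yes, this is an identity.

Claim: sec(x) = 1/cos(x).
Reasoning: sec(x) is by definition the reciprocal of cos(x), wherever cos(x) ≠ 0.
So the two sides agree for every real x for which both sides are defined.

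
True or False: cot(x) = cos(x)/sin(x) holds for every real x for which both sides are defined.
True.

Claim: cot(x) = cos(x)/sin(x).
Reasoning: cot(x) is defined as 1/tan(x) = 1/(sin(x)/cos(x)) = cos(x)/sin(x), wherever sin(x) ≠ 0.
So the two sides agree for every real x for which both sides are defined.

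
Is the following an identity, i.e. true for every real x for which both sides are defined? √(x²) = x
Claim: √(x²) = x.
Test a specific point where both sides are defined: x = -2.
LHS = √(x²) ≈ 2.0000
RHS = x ≈ -2.0000
Since 2.0000 ≠ -2.0000, the equation fails at this point, so it cannot hold for every real x for which both sides are defined.
√(x²) = |x|, which differs from x whenever x < 0 (both sides are defined for every real x).

Conclusion: No, this is NOT an identity.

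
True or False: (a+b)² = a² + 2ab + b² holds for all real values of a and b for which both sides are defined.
Claim: (a+b)² = a² + 2ab + b².
Reasoning: Expand: (a+b)² = (a+b)(a+b) = a·a + a·b + b·a + b·b = a² + 2ab + b².
So the two sides agree for all real values of a and b for which both sides are defined.

Conclusion: True.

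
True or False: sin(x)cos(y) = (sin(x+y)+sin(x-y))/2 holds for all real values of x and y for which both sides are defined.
Claim: sin(x)cos(y) = (sin(x+y)+sin(x-y))/2.
Reasoning: sin(x+y) = sin(x)cos(y) + cos(x)sin(y) and sin(x-y) = sin(x)cos(y) - cos(x)sin(y). Adding, sin(x+y) + sin(x-y) = 2sin(x)cos(y); divide by 2.
So the two sides agree for all real values of x and y for which both sides are defined.

Conclusion: True.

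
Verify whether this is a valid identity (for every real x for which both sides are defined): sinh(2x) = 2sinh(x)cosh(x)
Claim: sinh(2x) = 2sinh(x)cosh(x).
Reasoning: 2sinh(x)cosh(x) = 2 · (e^x - e^-x)/2 · (e^x + e^-x)/2 = (e^(2x) - e^(-2x))/2 = sinh(2x).
So the two sides agree for every real x for which both sides are defined.

Conclusion: Yes, this is an identity.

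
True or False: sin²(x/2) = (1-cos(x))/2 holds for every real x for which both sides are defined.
Claim: sin²(x/2) = (1-cos(x))/2.
Reasoning: Use cos(2θ) = 1 - 2sin²θ with θ = x/2: cos(x) = 1 - 2sin²(x/2). Solving for sin²(x/2) gives (1 - cos(x))/2.
So the two sides agree for every real x for which both sides are defined.

Conclusion: True.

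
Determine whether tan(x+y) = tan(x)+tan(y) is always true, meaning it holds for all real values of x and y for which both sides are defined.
No, this is NOT an identity.

Claim: tan(x+y) = tan(x)+tan(y).
Test a specific point where both sides are defined: x = 2π/3, y = -π/3.
LHS = tan(x+y) ≈ 1.7321
RHS = tan(x)+tan(y) ≈ -3.4641
Since 1.7321 ≠ -3.4641, the equation fails at this point, so it cannot hold for all real values of x and y for which both sides are defined.
The correct formula is tan(x+y) = (tan(x) + tan(y))/(1 - tan(x)tan(y)).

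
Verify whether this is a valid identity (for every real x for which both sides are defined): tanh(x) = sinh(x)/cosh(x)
Claim: tanh(x) = sinh(x)/cosh(x).
Reasoning: tanh(x) is defined as sinh(x)/cosh(x) = (e^x - e^-x)/(e^x + e^-x); cosh(x) ≥ 1 is never zero, so this holds for every real x.
So the two sides agree for every real x for which both sides are defined.

Conclusion: Yes, this is an identity.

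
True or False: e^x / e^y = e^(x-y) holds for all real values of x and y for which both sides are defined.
True.

Claim: e^x / e^y = e^(x-y).
Reasoning: 1/e^y = e^(-y), so e^x / e^y = e^x · e^(-y) = e^(x + (-y)) = e^(x-y) by the product rule for exponents.
So the two sides agree for all real values of x and y for which both sides are defined.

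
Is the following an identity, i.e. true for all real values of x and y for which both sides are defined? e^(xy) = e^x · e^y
Claim: e^(xy) = e^x · e^y.
Test a specific point where both sides are defined: x = 3/2, y = -1.
LHS = e^(xy) ≈ 0.2231
RHS = e^x · e^y ≈ 1.6487
Since 0.2231 ≠ 1.6487, the equation fails at this point, so it cannot hold for all real values of x and y for which both sides are defined.
e^x · e^y = e^(x+y), not e^(xy).

Conclusion: No, this is NOT an identity.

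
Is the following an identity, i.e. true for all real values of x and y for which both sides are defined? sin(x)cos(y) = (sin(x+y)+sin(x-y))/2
Yes, this is an identity.

Claim: sin(x)cos(y) = (sin(x+y)+sin(x-y))/2.
Reasoning: sin(x+y) = sin(x)cos(y) + cos(x)sin(y) and sin(x-y) = sin(x)cos(y) - cos(x)sin(y). Adding, sin(x+y) + sin(x-y) = 2sin(x)cos(y); divide by 2.
So the two sides agree for all real values of x and y for which both sides are defined.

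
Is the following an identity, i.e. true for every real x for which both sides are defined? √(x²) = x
No, this is NOT an identity.

Claim: √(x²) = x.
Test a specific point where both sides are defined: x = -1.
LHS = √(x²) ≈ 1.0000
RHS = x ≈ -1.0000
Since 1.0000 ≠ -1.0000, the equation fails at this point, so it cannot hold for every real x for which both sides are defined.
√(x²) = |x|, which differs from x whenever x < 0 (both sides are defined for every real x).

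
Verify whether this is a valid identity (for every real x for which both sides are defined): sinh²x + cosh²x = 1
Claim: sinh²x + cosh²x = 1.
Test a specific point where both sides are defined: x = -3.
LHS = sinh²x + cosh²x ≈ 201.7156
RHS = 1 ≈ 1.0000
Since 201.7156 ≠ 1.0000, the equation fails at this point, so it cannot hold for every real x for which both sides are defined.
The correct hyperbolic identity is cosh²x - sinh²x = 1 (a difference); the sum sinh²x + cosh²x equals cosh(2x).

Conclusion: No, this is NOT an identity.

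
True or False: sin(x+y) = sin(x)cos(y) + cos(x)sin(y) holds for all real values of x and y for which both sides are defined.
True.

Claim: sin(x+y) = sin(x)cos(y) + cos(x)sin(y).
Reasoning: By Euler's formula e^(i(x+y)) = e^(ix)·e^(iy) = (cos x + i·sin x)(cos y + i·sin y). The imaginary part of the left side is sin(x+y); the imaginary part of the product is sin(x)cos(y) + cos(x)sin(y).
So the two sides agree for all real values of x and y for which both sides are defined.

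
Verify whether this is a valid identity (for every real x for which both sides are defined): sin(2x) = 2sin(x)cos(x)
Yes, this is an identity.

Claim: sin(2x) = 2sin(x)cos(x).
Reasoning: Put y = x in the addition formula sin(x+y) = sin(x)cos(y) + cos(x)sin(y): sin(2x) = sin(x)cos(x) + cos(x)sin(x) = 2sin(x)cos(x).
So the two sides agree for every real x for which both sides are defined.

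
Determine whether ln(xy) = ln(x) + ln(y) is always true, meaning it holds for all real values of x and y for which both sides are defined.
Claim: ln(xy) = ln(x) + ln(y).
Reasoning: Both sides are simultaneously defined only when x, y > 0. Write x = e^p, y = e^q (p = ln x, q = ln y). Then xy = e^p · e^q = e^(p+q), so ln(xy) = p + q = ln(x) + ln(y).
So the two sides agree for all real values of x and y for which both sides are defined.

Conclusion: Yes, this is an identity.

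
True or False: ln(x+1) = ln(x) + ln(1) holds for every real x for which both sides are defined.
Claim: ln(x+1) = ln(x) + ln(1).
Test a specific point where both sides are defined: x = 1.
LHS = ln(x+1) ≈ 0.6931
RHS = ln(x) + ln(1) ≈ 0.0000
Since 0.6931 ≠ 0.0000, the equation fails at this point, so it cannot hold for every real x for which both sides are defined.
ln(1) = 0, so the right side is just ln(x), which differs from ln(x+1).

Conclusion: False.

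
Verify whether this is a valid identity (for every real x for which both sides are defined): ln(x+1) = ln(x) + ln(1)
No, this is NOT an identity.

Claim: ln(x+1) = ln(x) + ln(1).
Test a specific point where both sides are defined: x = 5.
LHS = ln(x+1) ≈ 1.7918
RHS = ln(x) + ln(1) ≈ 1.6094
Since 1.7918 ≠ 1.6094, the equation fails at this point, so it cannot hold for every real x for which both sides are defined.
ln(1) = 0, so the right side is just ln(x), which differs from ln(x+1).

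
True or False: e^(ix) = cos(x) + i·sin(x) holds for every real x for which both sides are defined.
Claim: e^(ix) = cos(x) + i·sin(x).
Reasoning: Euler's formula. Expand e^(ix) = Σ (ix)^k / k!. Since i² = -1, the even-k terms are Σ (-1)^m x^(2m)/(2m)! = cos(x) and the odd-k terms are i · Σ (-1)^m x^(2m+1)/(2m+1)! = i·sin(x).
So the two sides agree for every real x for which both sides are defined.

Conclusion: True.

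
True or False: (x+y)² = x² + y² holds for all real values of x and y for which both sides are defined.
Claim: (x+y)² = x² + y².
Test a specific point where both sides are defined: x = 4, y = 1/2.
LHS = (x+y)² ≈ 20.2500
RHS = x² + y² ≈ 16.2500
Since 20.2500 ≠ 16.2500, the equation fails at this point, so it cannot hold for all real values of x and y for which both sides are defined.
The correct expansion is (x+y)² = x² + 2xy + y²; the cross term 2xy is missing.

Conclusion: False.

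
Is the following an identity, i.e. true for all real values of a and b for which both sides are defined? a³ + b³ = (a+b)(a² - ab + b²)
Yes, this is an identity.

Claim: a³ + b³ = (a+b)(a² - ab + b²).
Reasoning: Expand the right side: (a+b)(a² - ab + b²) = a³ - a²b + ab² + a²b - ab² + b³ = a³ + b³ (the middle terms cancel in pairs).
So the two sides agree for all real values of a and b for which both sides are defined.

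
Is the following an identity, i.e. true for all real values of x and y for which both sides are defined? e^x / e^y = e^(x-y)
Claim: e^x / e^y = e^(x-y).
Reasoning: 1/e^y = e^(-y), so e^x / e^y = e^x · e^(-y) = e^(x + (-y)) = e^(x-y) by the product rule for exponents.
So the two sides agree for all real values of x and y for which both sides are defined.

Conclusion: Yes, this is an identity.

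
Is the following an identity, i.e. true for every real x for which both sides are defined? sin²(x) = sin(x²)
No, this is NOT an identity.

Claim: sin²(x) = sin(x²).
Test a specific point where both sides are defined: x = -π/6.
LHS = sin²(x) ≈ 0.2500
RHS = sin(x²) ≈ 0.2707
Since 0.2500 ≠ 0.2707, the equation fails at this point, so it cannot hold for every real x for which both sides are defined.
sin²(x) means (sin x)², squaring the output; sin(x²) squares the input. These are different functions.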